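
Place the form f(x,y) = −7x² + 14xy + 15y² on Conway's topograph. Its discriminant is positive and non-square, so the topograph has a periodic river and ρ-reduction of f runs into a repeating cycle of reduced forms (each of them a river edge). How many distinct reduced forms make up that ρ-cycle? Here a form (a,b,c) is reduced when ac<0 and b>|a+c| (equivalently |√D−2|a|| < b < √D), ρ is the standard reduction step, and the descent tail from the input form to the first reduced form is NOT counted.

D = 616, ⌊√D⌋ = 24
river: ρ → (15,16,-6)
river: ρ → (-6,20,9)
river: ρ → (9,16,-10)
river: ρ → (-10,24,1)
river: ρ → (1,24,-10)
river: ρ → (-10,16,9)
river: ρ → (9,20,-6)
river: ρ → (-6,16,15)
river: ρ → (15,14,-7)
river: ρ → (-7,14,15)
ρ-cycle length = 10 (tail of 0 descent steps not counted)

10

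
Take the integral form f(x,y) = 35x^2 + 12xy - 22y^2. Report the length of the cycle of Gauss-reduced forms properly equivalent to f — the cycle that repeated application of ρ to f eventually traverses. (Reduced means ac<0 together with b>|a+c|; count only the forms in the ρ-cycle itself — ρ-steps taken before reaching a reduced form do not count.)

D = 3224, ⌊√D⌋ = 56
descent: ρ → (-22,32,25)  [lands on river]
river: ρ → (25,18,-29)
river: ρ → (-29,40,14)
river: ρ → (14,44,-23)
river: ρ → (-23,48,10)
river: ρ → (10,52,-13)
river: ρ → (-13,52,10)
river: ρ → (10,48,-23)
river: ρ → (-23,44,14)
river: ρ → (14,40,-29)
river: ρ → (-29,18,25)
river: ρ → (25,32,-22)
river: ρ → (-22,56,1)
river: ρ → (1,56,-22)
ρ-cycle length = 14 (tail of 1 descent step not counted)

14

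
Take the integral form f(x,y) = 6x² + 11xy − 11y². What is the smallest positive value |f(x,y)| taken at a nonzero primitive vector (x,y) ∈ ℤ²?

river: ρ → (-11,11,6)
river: ρ → (6,13,-9)
river: ρ → (-9,5,10)
river: ρ → (10,15,-4)
river: ρ → (-4,17,6)
river: ρ → (6,19,-1)
river: ρ → (-1,19,6)
river: ρ → (6,17,-4)
river: ρ → (-4,15,10)
river: ρ → (10,5,-9)
river: ρ → (-9,13,6)
river: ρ → (6,11,-11)
closes: descent 0, river 12
min |a| on river = 1

1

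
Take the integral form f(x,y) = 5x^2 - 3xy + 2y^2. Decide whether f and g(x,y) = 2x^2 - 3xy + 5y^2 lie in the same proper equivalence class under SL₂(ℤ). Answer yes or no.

D₁ = -31, D₂ = -31
f: flip: (5,-3,2)→(2,3,5)
f: translate: b→-1 (≡3 mod 4), so (2,3,5)→(2,-1,4)
f: reduced (well bottom): (2,-1,4) with a≤c, −a<b≤a
g: translate: b→1 (≡-3 mod 4), so (2,-3,5)→(2,1,4)
g: reduced (well bottom): (2,1,4) with a≤c, −a<b≤a
reduced forms (2, -1, 4) vs (2, 1, 4) ⇒ inequivalent

no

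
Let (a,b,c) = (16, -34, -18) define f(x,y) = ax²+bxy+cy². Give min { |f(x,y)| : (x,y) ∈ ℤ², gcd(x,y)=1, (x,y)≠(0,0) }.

descent: ρ → (-18,34,16)  [lands on river]
river: ρ → (16,30,-22)
river: ρ → (-22,14,24)
river: ρ → (24,34,-12)
river: ρ → (-12,38,18)
river: ρ → (18,34,-16)
river: ρ → (-16,30,22)
river: ρ → (22,14,-24)
river: ρ → (-24,34,12)
river: ρ → (12,38,-18)
closes: descent 1, river 10
min |a| on river = 12

12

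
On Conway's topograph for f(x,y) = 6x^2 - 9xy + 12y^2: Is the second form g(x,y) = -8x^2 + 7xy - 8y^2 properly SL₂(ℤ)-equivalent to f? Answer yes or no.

D₁ = -207, D₂ = -207
f: translate: b→3 (≡-9 mod 12), so (6,-9,12)→(6,3,9)
f: reduced (well bottom): (6,3,9) with a≤c, −a<b≤a
g is negative-definite; reduce −g:
−g: flip: (8,-7,8)→(8,7,8)
−g: reduced (well bottom): (8,7,8) with a≤c, −a<b≤a
flip sign back: reduced form of g is (-8,-7,-8)
reduced forms (6, 3, 9) vs (-8, -7, -8) ⇒ inequivalent

no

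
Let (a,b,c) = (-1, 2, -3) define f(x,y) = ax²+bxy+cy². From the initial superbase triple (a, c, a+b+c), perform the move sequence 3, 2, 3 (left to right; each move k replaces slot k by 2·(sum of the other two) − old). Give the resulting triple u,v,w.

start (-1,-3,-2) = (f(1,0),f(0,1),f(1,1))
replace slot 3: 2·((-1)+(-3)) − (-2) = -6 → (-1,-3,-6)
replace slot 2: 2·((-1)+(-6)) − (-3) = -11 → (-1,-11,-6)
replace slot 3: 2·((-1)+(-11)) − (-6) = -18 → (-1,-11,-18)

-1,-11,-18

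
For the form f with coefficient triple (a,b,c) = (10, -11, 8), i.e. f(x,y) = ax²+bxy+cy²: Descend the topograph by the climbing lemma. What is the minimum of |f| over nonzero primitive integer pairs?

translate: b→9 (≡-11 mod 20), so (10,-11,8)→(10,9,7)
flip: (10,9,7)→(7,-9,10)
translate: b→5 (≡-9 mod 14), so (7,-9,10)→(7,5,8)
reduced (well bottom): (7,5,8) with a≤c, −a<b≤a
well minimum = a = 7

7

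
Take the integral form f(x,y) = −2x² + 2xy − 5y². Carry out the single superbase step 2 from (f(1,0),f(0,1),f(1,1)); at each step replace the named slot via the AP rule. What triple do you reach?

start (-2,-5,-5) = (f(1,0),f(0,1),f(1,1))
replace slot 2: 2·((-2)+(-5)) − (-5) = -9 → (-2,-9,-5)

-2,-9,-5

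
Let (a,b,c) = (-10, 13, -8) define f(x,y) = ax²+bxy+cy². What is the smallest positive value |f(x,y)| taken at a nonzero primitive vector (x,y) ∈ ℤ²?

translate: b→7 (≡-13 mod 20), so (10,-13,8)→(10,7,5)
flip: (10,7,5)→(5,-7,10)
translate: b→3 (≡-7 mod 10), so (5,-7,10)→(5,3,8)
reduced (well bottom): (5,3,8) with a≤c, −a<b≤a
well minimum |f| = |-5| = 5 (negative-definite)

5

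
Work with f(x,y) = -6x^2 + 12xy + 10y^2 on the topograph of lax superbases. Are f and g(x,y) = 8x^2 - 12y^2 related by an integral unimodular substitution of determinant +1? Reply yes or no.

D₁ = 384, D₂ = 384
river cycle of f (length 4): (10, 8, -8), (-8, 8, 10), (10, 12, -6), (-6, 12, 10)
river cycle of g (length 2): (8, 16, -4), (-4, 16, 8)
cycles differ ⇒ inequivalent

no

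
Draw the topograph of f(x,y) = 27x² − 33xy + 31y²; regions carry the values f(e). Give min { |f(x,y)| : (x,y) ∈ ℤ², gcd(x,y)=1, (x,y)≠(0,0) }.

translate: b→21 (≡-33 mod 54), so (27,-33,31)→(27,21,25)
flip: (27,21,25)→(25,-21,27)
reduced (well bottom): (25,-21,27) with a≤c, −a<b≤a
well minimum = a = 25

25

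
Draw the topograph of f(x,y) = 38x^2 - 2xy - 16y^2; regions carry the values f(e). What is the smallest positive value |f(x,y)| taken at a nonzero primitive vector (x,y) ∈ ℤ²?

descent: ρ → (-16,34,20)  [lands on river]
river: ρ → (20,46,-4)
river: ρ → (-4,42,42)
river: ρ → (42,42,-4)
river: ρ → (-4,46,20)
river: ρ → (20,34,-16)
river: ρ → (-16,30,24)
river: ρ → (24,18,-22)
river: ρ → (-22,26,20)
river: ρ → (20,14,-28)
river: ρ → (-28,42,6)
river: ρ → (6,42,-28)
river: ρ → (-28,14,20)
river: ρ → (20,26,-22)
river: ρ → (-22,18,24)
river: ρ → (24,30,-16)
closes: descent 1, river 16
min |a| on river = 4

4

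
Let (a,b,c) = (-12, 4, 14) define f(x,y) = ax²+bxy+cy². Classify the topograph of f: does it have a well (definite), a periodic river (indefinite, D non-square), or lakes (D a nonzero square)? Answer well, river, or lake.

D = b²−4ac = 4² − 4·(-12)·14 = 688
D > 0 non-square ⇒ indefinite ⇒ periodic river

river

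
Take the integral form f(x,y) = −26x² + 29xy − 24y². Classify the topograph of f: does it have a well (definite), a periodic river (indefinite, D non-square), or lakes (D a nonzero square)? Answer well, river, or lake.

D = b²−4ac = 29² − 4·(-26)·(-24) = -1655
D < 0 ⇒ definite ⇒ every region one sign ⇒ single well

well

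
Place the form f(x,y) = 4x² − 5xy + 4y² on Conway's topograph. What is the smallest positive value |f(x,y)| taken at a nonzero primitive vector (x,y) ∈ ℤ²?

translate: b→3 (≡-5 mod 8), so (4,-5,4)→(4,3,3)
flip: (4,3,3)→(3,-3,4)
translate: b→3 (≡-3 mod 6), so (3,-3,4)→(3,3,4)
reduced (well bottom): (3,3,4) with a≤c, −a<b≤a
well minimum = a = 3

3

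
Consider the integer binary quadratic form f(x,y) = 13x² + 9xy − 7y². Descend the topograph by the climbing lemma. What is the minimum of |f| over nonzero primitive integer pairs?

river: ρ → (-7,19,3)
river: ρ → (3,17,-13)
river: ρ → (-13,9,7)
river: ρ → (7,19,-3)
river: ρ → (-3,17,13)
river: ρ → (13,9,-7)
closes: descent 0, river 6
min |a| on river = 3

3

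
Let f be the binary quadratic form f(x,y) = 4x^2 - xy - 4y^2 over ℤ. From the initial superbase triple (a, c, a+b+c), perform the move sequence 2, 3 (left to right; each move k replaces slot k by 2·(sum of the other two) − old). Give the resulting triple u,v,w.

start (4,-4,-1) = (f(1,0),f(0,1),f(1,1))
replace slot 2: 2·(4+(-1)) − (-4) = 10 → (4,10,-1)
replace slot 3: 2·(4+10) − (-1) = 29 → (4,10,29)

4,10,29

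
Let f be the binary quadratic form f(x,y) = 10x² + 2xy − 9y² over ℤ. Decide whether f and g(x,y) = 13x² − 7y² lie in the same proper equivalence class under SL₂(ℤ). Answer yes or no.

D₁ = 364, D₂ = 364
river cycle of f (length 8): (-9, 16, 3), (3, 14, -14), (-14, 14, 3), (3, 16, -9), (-9, 2, 10), (10, 18, -1), (-1, 18, 10), (10, 2, -9)
river cycle of g (length 8): (-7, 14, 6), (6, 10, -11), (-11, 12, 5), (5, 18, -2), (-2, 18, 5), (5, 12, -11), (-11, 10, 6), (6, 14, -7)
cycles differ ⇒ inequivalent

no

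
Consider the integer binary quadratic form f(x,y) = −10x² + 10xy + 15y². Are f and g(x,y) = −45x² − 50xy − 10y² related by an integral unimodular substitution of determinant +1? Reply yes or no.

D₁ = 700, D₂ = 700
river cycle of f (length 4): (15, 20, -5), (-5, 20, 15), (15, 10, -10), (-10, 10, 15)
river cycle of g (length 4): (-10, 10, 15), (15, 20, -5), (-5, 20, 15), (15, 10, -10)
cycles coincide ⇒ equivalent

yes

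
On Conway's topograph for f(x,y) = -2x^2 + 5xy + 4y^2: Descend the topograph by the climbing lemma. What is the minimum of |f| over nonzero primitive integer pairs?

river: ρ → (4,3,-3)
river: ρ → (-3,3,4)
river: ρ → (4,5,-2)
river: ρ → (-2,7,1)
river: ρ → (1,7,-2)
river: ρ → (-2,5,4)
closes: descent 0, river 6
min |a| on river = 1

1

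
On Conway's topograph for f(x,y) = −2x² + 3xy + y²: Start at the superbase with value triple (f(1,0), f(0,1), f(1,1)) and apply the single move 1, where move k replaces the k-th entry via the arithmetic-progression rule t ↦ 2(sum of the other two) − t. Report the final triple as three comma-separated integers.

start (-2,1,2) = (f(1,0),f(0,1),f(1,1))
replace slot 1: 2·(1+2) − (-2) = 8 → (8,1,2)

8,1,2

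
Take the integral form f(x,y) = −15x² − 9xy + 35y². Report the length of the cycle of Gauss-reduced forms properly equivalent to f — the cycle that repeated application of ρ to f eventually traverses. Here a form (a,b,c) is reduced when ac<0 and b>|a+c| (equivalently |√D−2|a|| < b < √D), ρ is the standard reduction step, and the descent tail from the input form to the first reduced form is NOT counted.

D = 2181, ⌊√D⌋ = 46
descent: ρ → (35,9,-15)
descent: ρ → (-15,21,29)  [lands on river]
river: ρ → (29,37,-7)
river: ρ → (-7,33,39)
river: ρ → (39,45,-1)
river: ρ → (-1,45,39)
river: ρ → (39,33,-7)
river: ρ → (-7,37,29)
river: ρ → (29,21,-15)
river: ρ → (-15,39,11)
river: ρ → (11,27,-33)
river: ρ → (-33,39,5)
river: ρ → (5,41,-25)
river: ρ → (-25,9,21)
river: ρ → (21,33,-13)
river: ρ → (-13,45,3)
river: ρ → (3,45,-13)
river: ρ → (-13,33,21)
river: ρ → (21,9,-25)
river: ρ → (-25,41,5)
river: ρ → (5,39,-33)
river: ρ → (-33,27,11)
river: ρ → (11,39,-15)
ρ-cycle length = 22 (tail of 2 descent steps not counted)

22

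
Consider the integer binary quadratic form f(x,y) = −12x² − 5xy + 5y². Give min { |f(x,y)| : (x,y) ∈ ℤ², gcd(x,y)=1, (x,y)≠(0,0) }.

descent: ρ → (5,15,-2)  [lands on river]
river: ρ → (-2,13,12)
river: ρ → (12,11,-3)
river: ρ → (-3,13,8)
river: ρ → (8,3,-8)
river: ρ → (-8,13,3)
river: ρ → (3,11,-12)
river: ρ → (-12,13,2)
river: ρ → (2,15,-5)
river: ρ → (-5,15,2)
river: ρ → (2,13,-12)
river: ρ → (-12,11,3)
river: ρ → (3,13,-8)
river: ρ → (-8,3,8)
river: ρ → (8,13,-3)
river: ρ → (-3,11,12)
river: ρ → (12,13,-2)
river: ρ → (-2,15,5)
closes: descent 1, river 18
min |a| on river = 2

2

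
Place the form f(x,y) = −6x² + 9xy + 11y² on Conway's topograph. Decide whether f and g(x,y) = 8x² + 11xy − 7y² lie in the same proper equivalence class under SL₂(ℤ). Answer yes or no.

D₁ = 345, D₂ = 345
river cycle of f (length 10): (11, 13, -4), (-4, 11, 14), (14, 17, -1), (-1, 17, 14), (14, 11, -4), (-4, 13, 11), (11, 9, -6), (-6, 15, 5), (5, 15, -6), (-6, 9, 11)
river cycle of g (length 10): (-7, 17, 2), (2, 15, -15), (-15, 15, 2), (2, 17, -7), (-7, 11, 8), (8, 5, -10), (-10, 15, 3), (3, 15, -10), (-10, 5, 8), (8, 11, -7)
cycles differ ⇒ inequivalent

no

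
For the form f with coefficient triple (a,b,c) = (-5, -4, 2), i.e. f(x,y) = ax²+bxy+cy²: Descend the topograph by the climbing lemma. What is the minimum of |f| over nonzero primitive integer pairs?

descent: ρ → (2,4,-5)  [lands on river]
river: ρ → (-5,6,1)
river: ρ → (1,6,-5)
river: ρ → (-5,4,2)
closes: descent 1, river 4
min |a| on river = 1

1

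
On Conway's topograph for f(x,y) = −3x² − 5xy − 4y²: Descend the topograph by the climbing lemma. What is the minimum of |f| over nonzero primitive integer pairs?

translate: b→-1 (≡5 mod 6), so (3,5,4)→(3,-1,2)
flip: (3,-1,2)→(2,1,3)
reduced (well bottom): (2,1,3) with a≤c, −a<b≤a
well minimum |f| = |-2| = 2 (negative-definite)

2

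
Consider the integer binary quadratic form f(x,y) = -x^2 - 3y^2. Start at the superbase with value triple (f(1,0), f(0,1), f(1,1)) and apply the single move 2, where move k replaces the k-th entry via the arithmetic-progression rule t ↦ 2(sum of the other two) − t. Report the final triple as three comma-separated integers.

start (-1,-3,-4) = (f(1,0),f(0,1),f(1,1))
replace slot 2: 2·((-1)+(-4)) − (-3) = -7 → (-1,-7,-4)

-1,-7,-4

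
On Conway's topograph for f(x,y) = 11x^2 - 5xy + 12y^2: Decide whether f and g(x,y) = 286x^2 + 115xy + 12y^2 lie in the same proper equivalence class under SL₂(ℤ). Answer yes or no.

D₁ = -503, D₂ = -503
f: reduced (well bottom): (11,-5,12) with a≤c, −a<b≤a
g: flip: (286,115,12)→(12,-115,286)
g: translate: b→5 (≡-115 mod 24), so (12,-115,286)→(12,5,11)
g: flip: (12,5,11)→(11,-5,12)
g: reduced (well bottom): (11,-5,12) with a≤c, −a<b≤a
reduced forms (11, -5, 12) vs (11, -5, 12) ⇒ equivalent

yes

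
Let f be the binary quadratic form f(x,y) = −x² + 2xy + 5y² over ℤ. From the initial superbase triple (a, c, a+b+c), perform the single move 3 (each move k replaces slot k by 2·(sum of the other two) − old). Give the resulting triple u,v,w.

start (-1,5,6) = (f(1,0),f(0,1),f(1,1))
replace slot 3: 2·((-1)+5) − 6 = 2 → (-1,5,2)

-1,5,2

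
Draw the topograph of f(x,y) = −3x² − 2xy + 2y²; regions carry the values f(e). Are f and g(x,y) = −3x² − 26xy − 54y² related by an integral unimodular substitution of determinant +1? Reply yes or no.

D₁ = 28, D₂ = 28
river cycle of f (length 4): (2, 2, -3), (-3, 4, 1), (1, 4, -3), (-3, 2, 2)
river cycle of g (length 4): (-3, 4, 1), (1, 4, -3), (-3, 2, 2), (2, 2, -3)
cycles coincide ⇒ equivalent

yes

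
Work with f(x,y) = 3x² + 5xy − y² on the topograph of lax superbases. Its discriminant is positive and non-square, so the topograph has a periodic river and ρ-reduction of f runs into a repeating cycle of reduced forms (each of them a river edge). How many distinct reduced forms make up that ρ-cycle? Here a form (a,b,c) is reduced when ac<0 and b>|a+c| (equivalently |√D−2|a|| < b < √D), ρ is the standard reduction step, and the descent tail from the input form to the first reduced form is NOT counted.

D = 37, ⌊√D⌋ = 6
river: ρ → (-1,5,3)
river: ρ → (3,1,-3)
river: ρ → (-3,5,1)
river: ρ → (1,5,-3)
river: ρ → (-3,1,3)
river: ρ → (3,5,-1)
ρ-cycle length = 6 (tail of 0 descent steps not counted)

6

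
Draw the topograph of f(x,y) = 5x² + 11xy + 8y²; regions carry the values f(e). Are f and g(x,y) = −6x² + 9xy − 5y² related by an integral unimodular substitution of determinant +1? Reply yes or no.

D₁ = -39, D₂ = -39
f: translate: b→1 (≡11 mod 10), so (5,11,8)→(5,1,2)
f: flip: (5,1,2)→(2,-1,5)
f: reduced (well bottom): (2,-1,5) with a≤c, −a<b≤a
g is negative-definite; reduce −g:
−g: translate: b→3 (≡-9 mod 12), so (6,-9,5)→(6,3,2)
−g: flip: (6,3,2)→(2,-3,6)
−g: translate: b→1 (≡-3 mod 4), so (2,-3,6)→(2,1,5)
−g: reduced (well bottom): (2,1,5) with a≤c, −a<b≤a
flip sign back: reduced form of g is (-2,-1,-5)
reduced forms (2, -1, 5) vs (-2, -1, -5) ⇒ inequivalent

no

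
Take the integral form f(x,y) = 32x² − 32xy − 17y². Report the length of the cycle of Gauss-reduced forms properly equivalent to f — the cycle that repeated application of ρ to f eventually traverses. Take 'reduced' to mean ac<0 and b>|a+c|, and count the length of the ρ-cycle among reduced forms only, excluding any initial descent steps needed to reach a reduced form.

D = 3200, ⌊√D⌋ = 56
descent: ρ → (-17,32,32)  [lands on river]
river: ρ → (32,32,-17)
river: ρ → (-17,36,28)
river: ρ → (28,20,-25)
river: ρ → (-25,30,23)
river: ρ → (23,16,-32)
river: ρ → (-32,48,7)
river: ρ → (7,50,-25)
river: ρ → (-25,50,7)
river: ρ → (7,48,-32)
river: ρ → (-32,16,23)
river: ρ → (23,30,-25)
river: ρ → (-25,20,28)
river: ρ → (28,36,-17)
ρ-cycle length = 14 (tail of 1 descent step not counted)

14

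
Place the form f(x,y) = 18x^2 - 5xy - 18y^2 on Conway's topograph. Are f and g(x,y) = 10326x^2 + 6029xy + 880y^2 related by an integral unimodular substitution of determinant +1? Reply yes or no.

D₁ = 1321, D₂ = 1321
river cycle of f (length 102): (-18, 5, 18), (18, 31, -5), (-5, 29, 24), (24, 19, -10), (-10, 21, 22), (22, 23, -9), (-9, 31, 10), (10, 29, -12), (-12, 19, 20), (20, 21, -11), … (92 more)
river cycle of g (length 102): (18, 31, -5), (-5, 29, 24), (24, 19, -10), (-10, 21, 22), (22, 23, -9), (-9, 31, 10), (10, 29, -12), (-12, 19, 20), (20, 21, -11), (-11, 23, 18), … (92 more)
cycles coincide ⇒ equivalent

yes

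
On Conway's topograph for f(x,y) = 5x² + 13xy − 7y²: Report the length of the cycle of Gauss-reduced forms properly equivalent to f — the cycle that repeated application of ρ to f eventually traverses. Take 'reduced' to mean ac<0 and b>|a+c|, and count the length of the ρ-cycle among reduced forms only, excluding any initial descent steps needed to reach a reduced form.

D = 309, ⌊√D⌋ = 17
river: ρ → (-7,15,3)
river: ρ → (3,15,-7)
river: ρ → (-7,13,5)
river: ρ → (5,17,-1)
river: ρ → (-1,17,5)
river: ρ → (5,13,-7)
ρ-cycle length = 6 (tail of 0 descent steps not counted)

6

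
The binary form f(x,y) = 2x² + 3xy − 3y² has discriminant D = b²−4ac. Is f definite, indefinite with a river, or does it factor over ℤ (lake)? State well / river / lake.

D = b²−4ac = 3² − 4·2·(-3) = 33
D > 0 non-square ⇒ indefinite ⇒ periodic river

river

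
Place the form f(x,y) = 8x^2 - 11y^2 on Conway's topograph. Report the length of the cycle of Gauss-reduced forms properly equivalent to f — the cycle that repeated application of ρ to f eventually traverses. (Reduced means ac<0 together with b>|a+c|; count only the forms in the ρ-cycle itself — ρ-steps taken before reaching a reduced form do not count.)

D = 352, ⌊√D⌋ = 18
descent: ρ → (-11,0,8)
descent: ρ → (8,16,-3)  [lands on river]
river: ρ → (-3,14,13)
river: ρ → (13,12,-4)
river: ρ → (-4,12,13)
river: ρ → (13,14,-3)
river: ρ → (-3,16,8)
ρ-cycle length = 6 (tail of 2 descent steps not counted)

6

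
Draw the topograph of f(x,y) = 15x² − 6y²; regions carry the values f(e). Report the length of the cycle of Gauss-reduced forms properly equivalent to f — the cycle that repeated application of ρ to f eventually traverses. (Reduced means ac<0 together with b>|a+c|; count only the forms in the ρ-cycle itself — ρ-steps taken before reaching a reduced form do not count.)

D = 360, ⌊√D⌋ = 18
descent: ρ → (-6,12,9)  [lands on river]
river: ρ → (9,6,-9)
river: ρ → (-9,12,6)
river: ρ → (6,12,-9)
river: ρ → (-9,6,9)
river: ρ → (9,12,-6)
ρ-cycle length = 6 (tail of 1 descent step not counted)

6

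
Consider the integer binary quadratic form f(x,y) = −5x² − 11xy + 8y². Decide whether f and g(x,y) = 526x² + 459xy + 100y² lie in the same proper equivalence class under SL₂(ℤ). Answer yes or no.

D₁ = 281, D₂ = 281
river cycle of f (length 30): (8, 11, -5), (-5, 9, 10), (10, 11, -4), (-4, 13, 7), (7, 15, -2), (-2, 13, 14), (14, 15, -1), (-1, 15, 14), (14, 13, -2), (-2, 15, 7), … (20 more)
river cycle of g (length 30): (8, 11, -5), (-5, 9, 10), (10, 11, -4), (-4, 13, 7), (7, 15, -2), (-2, 13, 14), (14, 15, -1), (-1, 15, 14), (14, 13, -2), (-2, 15, 7), … (20 more)
cycles coincide ⇒ equivalent

yes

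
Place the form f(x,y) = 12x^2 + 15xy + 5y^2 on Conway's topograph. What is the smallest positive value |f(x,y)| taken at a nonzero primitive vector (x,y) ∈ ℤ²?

translate: b→-9 (≡15 mod 24), so (12,15,5)→(12,-9,2)
flip: (12,-9,2)→(2,9,12)
translate: b→1 (≡9 mod 4), so (2,9,12)→(2,1,2)
reduced (well bottom): (2,1,2) with a≤c, −a<b≤a
well minimum = a = 2

2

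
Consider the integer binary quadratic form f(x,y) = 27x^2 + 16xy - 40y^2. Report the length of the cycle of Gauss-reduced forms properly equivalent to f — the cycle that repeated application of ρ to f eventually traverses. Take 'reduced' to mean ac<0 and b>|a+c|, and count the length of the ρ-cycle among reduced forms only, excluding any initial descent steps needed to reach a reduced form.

D = 4576, ⌊√D⌋ = 67
river: ρ → (-40,64,3)
river: ρ → (3,62,-61)
river: ρ → (-61,60,4)
river: ρ → (4,60,-61)
river: ρ → (-61,62,3)
river: ρ → (3,64,-40)
river: ρ → (-40,16,27)
river: ρ → (27,38,-29)
river: ρ → (-29,20,36)
river: ρ → (36,52,-13)
river: ρ → (-13,52,36)
river: ρ → (36,20,-29)
river: ρ → (-29,38,27)
river: ρ → (27,16,-40)
ρ-cycle length = 14 (tail of 0 descent steps not counted)

14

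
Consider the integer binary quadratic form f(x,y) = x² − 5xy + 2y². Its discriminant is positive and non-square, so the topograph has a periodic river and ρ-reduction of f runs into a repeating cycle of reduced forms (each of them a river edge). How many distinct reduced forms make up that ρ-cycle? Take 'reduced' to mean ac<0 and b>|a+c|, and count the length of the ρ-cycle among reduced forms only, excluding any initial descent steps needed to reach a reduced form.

D = 17, ⌊√D⌋ = 4
descent: ρ → (2,1,-2)  [lands on river]
river: ρ → (-2,3,1)
river: ρ → (1,3,-2)
river: ρ → (-2,1,2)
river: ρ → (2,3,-1)
river: ρ → (-1,3,2)
ρ-cycle length = 6 (tail of 1 descent step not counted)

6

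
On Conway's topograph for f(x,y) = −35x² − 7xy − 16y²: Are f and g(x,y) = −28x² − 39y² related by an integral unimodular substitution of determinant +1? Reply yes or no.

D₁ = -2191, D₂ = -4368
discriminants differ ⇒ not SL₂(ℤ)-equivalent

no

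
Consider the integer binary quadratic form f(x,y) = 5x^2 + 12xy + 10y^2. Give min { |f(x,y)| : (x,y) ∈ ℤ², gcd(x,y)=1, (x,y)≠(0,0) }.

translate: b→2 (≡12 mod 10), so (5,12,10)→(5,2,3)
flip: (5,2,3)→(3,-2,5)
reduced (well bottom): (3,-2,5) with a≤c, −a<b≤a
well minimum = a = 3

3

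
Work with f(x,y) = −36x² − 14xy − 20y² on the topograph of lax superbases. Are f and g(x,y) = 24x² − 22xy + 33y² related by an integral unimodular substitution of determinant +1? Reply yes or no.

D₁ = -2684, D₂ = -2684
f is negative-definite; reduce −f:
−f: flip: (36,14,20)→(20,-14,36)
−f: reduced (well bottom): (20,-14,36) with a≤c, −a<b≤a
flip sign back: reduced form of f is (-20,14,-36)
g: reduced (well bottom): (24,-22,33) with a≤c, −a<b≤a
reduced forms (-20, 14, -36) vs (24, -22, 33) ⇒ inequivalent

no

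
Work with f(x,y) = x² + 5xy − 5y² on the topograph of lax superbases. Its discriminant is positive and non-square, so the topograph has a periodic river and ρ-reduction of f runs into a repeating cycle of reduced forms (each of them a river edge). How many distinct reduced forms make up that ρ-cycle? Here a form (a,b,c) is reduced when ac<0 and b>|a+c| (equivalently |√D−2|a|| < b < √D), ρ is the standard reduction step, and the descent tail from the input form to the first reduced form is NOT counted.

D = 45, ⌊√D⌋ = 6
river: ρ → (-5,5,1)
river: ρ → (1,5,-5)
ρ-cycle length = 2 (tail of 0 descent steps not counted)

2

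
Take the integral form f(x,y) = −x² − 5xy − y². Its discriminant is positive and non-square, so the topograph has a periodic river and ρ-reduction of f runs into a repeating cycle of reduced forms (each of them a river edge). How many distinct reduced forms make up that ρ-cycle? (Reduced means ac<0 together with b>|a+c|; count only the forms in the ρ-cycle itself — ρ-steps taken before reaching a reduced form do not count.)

D = 21, ⌊√D⌋ = 4
descent: ρ → (-1,3,3)  [lands on river]
river: ρ → (3,3,-1)
ρ-cycle length = 2 (tail of 1 descent step not counted)

2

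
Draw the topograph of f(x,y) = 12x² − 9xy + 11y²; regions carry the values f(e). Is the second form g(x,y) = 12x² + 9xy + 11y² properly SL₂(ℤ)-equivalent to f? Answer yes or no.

D₁ = -447, D₂ = -447
f: flip: (12,-9,11)→(11,9,12)
f: reduced (well bottom): (11,9,12) with a≤c, −a<b≤a
g: flip: (12,9,11)→(11,-9,12)
g: reduced (well bottom): (11,-9,12) with a≤c, −a<b≤a
reduced forms (11, 9, 12) vs (11, -9, 12) ⇒ inequivalent

no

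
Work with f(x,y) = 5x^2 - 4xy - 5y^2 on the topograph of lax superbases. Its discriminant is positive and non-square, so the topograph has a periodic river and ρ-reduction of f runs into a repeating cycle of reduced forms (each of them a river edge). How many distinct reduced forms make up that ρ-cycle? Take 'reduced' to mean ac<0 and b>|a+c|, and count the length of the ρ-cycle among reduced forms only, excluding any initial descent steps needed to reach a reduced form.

D = 116, ⌊√D⌋ = 10
descent: ρ → (-5,4,5)  [lands on river]
river: ρ → (5,6,-4)
river: ρ → (-4,10,1)
river: ρ → (1,10,-4)
river: ρ → (-4,6,5)
river: ρ → (5,4,-5)
river: ρ → (-5,6,4)
river: ρ → (4,10,-1)
river: ρ → (-1,10,4)
river: ρ → (4,6,-5)
ρ-cycle length = 10 (tail of 1 descent step not counted)

10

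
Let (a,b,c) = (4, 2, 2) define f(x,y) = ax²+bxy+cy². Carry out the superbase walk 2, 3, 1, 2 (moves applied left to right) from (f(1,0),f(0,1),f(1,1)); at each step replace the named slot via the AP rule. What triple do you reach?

start (4,2,8) = (f(1,0),f(0,1),f(1,1))
replace slot 2: 2·(4+8) − 2 = 22 → (4,22,8)
replace slot 3: 2·(4+22) − 8 = 44 → (4,22,44)
replace slot 1: 2·(22+44) − 4 = 128 → (128,22,44)
replace slot 2: 2·(128+44) − 22 = 322 → (128,322,44)

128,322,44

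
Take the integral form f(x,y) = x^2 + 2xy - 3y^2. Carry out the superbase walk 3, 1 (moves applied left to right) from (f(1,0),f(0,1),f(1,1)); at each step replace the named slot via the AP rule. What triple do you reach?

start (1,-3,0) = (f(1,0),f(0,1),f(1,1))
replace slot 3: 2·(1+(-3)) − 0 = -4 → (1,-3,-4)
replace slot 1: 2·((-3)+(-4)) − 1 = -15 → (-15,-3,-4)

-15,-3,-4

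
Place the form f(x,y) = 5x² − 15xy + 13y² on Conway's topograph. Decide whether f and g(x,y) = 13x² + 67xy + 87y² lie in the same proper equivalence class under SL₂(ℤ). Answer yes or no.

D₁ = -35, D₂ = -35
f: translate: b→5 (≡-15 mod 10), so (5,-15,13)→(5,5,3)
f: flip: (5,5,3)→(3,-5,5)
f: translate: b→1 (≡-5 mod 6), so (3,-5,5)→(3,1,3)
f: reduced (well bottom): (3,1,3) with a≤c, −a<b≤a
g: translate: b→-11 (≡67 mod 26), so (13,67,87)→(13,-11,3)
g: flip: (13,-11,3)→(3,11,13)
g: translate: b→-1 (≡11 mod 6), so (3,11,13)→(3,-1,3)
g: flip: (3,-1,3)→(3,1,3)
g: reduced (well bottom): (3,1,3) with a≤c, −a<b≤a
reduced forms (3, 1, 3) vs (3, 1, 3) ⇒ equivalent

yes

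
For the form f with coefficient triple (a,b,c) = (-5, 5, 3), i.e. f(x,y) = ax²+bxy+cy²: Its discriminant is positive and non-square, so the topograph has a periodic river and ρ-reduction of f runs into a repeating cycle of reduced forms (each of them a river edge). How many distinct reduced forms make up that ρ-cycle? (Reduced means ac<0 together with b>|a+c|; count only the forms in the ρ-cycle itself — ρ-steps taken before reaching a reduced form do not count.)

D = 85, ⌊√D⌋ = 9
river: ρ → (3,7,-3)
river: ρ → (-3,5,5)
river: ρ → (5,5,-3)
river: ρ → (-3,7,3)
river: ρ → (3,5,-5)
river: ρ → (-5,5,3)
ρ-cycle length = 6 (tail of 0 descent steps not counted)

6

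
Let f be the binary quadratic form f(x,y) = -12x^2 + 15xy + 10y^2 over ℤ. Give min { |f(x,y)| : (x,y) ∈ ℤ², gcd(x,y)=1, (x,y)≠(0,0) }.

river: ρ → (10,25,-2)
river: ρ → (-2,23,22)
river: ρ → (22,21,-3)
river: ρ → (-3,21,22)
river: ρ → (22,23,-2)
river: ρ → (-2,25,10)
river: ρ → (10,15,-12)
river: ρ → (-12,9,13)
river: ρ → (13,17,-8)
river: ρ → (-8,15,15)
river: ρ → (15,15,-8)
river: ρ → (-8,17,13)
river: ρ → (13,9,-12)
river: ρ → (-12,15,10)
closes: descent 0, river 14
min |a| on river = 2

2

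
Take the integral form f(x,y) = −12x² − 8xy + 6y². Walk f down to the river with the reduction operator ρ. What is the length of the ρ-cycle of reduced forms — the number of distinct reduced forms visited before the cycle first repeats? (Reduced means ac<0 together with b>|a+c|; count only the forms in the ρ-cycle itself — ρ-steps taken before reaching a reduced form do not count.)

D = 352, ⌊√D⌋ = 18
descent: ρ → (6,8,-12)  [lands on river]
river: ρ → (-12,16,2)
river: ρ → (2,16,-12)
river: ρ → (-12,8,6)
river: ρ → (6,16,-4)
river: ρ → (-4,16,6)
ρ-cycle length = 6 (tail of 1 descent step not counted)

6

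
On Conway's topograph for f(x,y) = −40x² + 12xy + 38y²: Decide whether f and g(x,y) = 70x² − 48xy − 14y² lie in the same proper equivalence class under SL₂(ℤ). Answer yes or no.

D₁ = 6224, D₂ = 6224
river cycle of f (length 14): (38, 64, -14), (-14, 76, 8), (8, 68, -50), (-50, 32, 26), (26, 72, -10), (-10, 68, 40), (40, 12, -38), (-38, 64, 14), (14, 76, -8), (-8, 68, 50), … (4 more)
river cycle of g (length 14): (-14, 76, 8), (8, 68, -50), (-50, 32, 26), (26, 72, -10), (-10, 68, 40), (40, 12, -38), (-38, 64, 14), (14, 76, -8), (-8, 68, 50), (50, 32, -26), … (4 more)
cycles coincide ⇒ equivalent

yes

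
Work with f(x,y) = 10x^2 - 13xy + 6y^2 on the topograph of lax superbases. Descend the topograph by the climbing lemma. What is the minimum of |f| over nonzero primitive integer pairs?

translate: b→7 (≡-13 mod 20), so (10,-13,6)→(10,7,3)
flip: (10,7,3)→(3,-7,10)
translate: b→-1 (≡-7 mod 6), so (3,-7,10)→(3,-1,6)
reduced (well bottom): (3,-1,6) with a≤c, −a<b≤a
well minimum = a = 3

3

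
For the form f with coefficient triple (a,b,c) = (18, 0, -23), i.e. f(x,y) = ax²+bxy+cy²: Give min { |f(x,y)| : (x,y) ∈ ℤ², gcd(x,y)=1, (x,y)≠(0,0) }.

descent: ρ → (-23,0,18)
descent: ρ → (18,36,-5)  [lands on river]
river: ρ → (-5,34,25)
river: ρ → (25,16,-14)
river: ρ → (-14,40,1)
river: ρ → (1,40,-14)
river: ρ → (-14,16,25)
river: ρ → (25,34,-5)
river: ρ → (-5,36,18)
closes: descent 2, river 8
min |a| on river = 1

1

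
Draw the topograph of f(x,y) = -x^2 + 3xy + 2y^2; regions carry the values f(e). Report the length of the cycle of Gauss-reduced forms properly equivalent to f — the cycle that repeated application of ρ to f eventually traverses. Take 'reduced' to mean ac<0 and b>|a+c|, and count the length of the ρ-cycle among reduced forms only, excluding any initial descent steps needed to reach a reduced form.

D = 17, ⌊√D⌋ = 4
river: ρ → (2,1,-2)
river: ρ → (-2,3,1)
river: ρ → (1,3,-2)
river: ρ → (-2,1,2)
river: ρ → (2,3,-1)
river: ρ → (-1,3,2)
ρ-cycle length = 6 (tail of 0 descent steps not counted)

6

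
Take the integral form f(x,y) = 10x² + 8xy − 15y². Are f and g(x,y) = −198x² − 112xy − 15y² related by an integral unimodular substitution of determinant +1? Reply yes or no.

D₁ = 664, D₂ = 664
river cycle of f (length 22): (-15, 22, 3), (3, 20, -22), (-22, 24, 1), (1, 24, -22), (-22, 20, 3), (3, 22, -15), (-15, 8, 10), (10, 12, -13), (-13, 14, 9), (9, 22, -5), … (12 more)
river cycle of g (length 22): (-15, 22, 3), (3, 20, -22), (-22, 24, 1), (1, 24, -22), (-22, 20, 3), (3, 22, -15), (-15, 8, 10), (10, 12, -13), (-13, 14, 9), (9, 22, -5), … (12 more)
cycles coincide ⇒ equivalent

yes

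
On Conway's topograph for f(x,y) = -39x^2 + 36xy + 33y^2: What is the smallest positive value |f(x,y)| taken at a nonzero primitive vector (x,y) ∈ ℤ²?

river: ρ → (33,30,-42)
river: ρ → (-42,54,21)
river: ρ → (21,72,-15)
river: ρ → (-15,78,6)
river: ρ → (6,78,-15)
river: ρ → (-15,72,21)
river: ρ → (21,54,-42)
river: ρ → (-42,30,33)
river: ρ → (33,36,-39)
river: ρ → (-39,42,30)
river: ρ → (30,78,-3)
river: ρ → (-3,78,30)
river: ρ → (30,42,-39)
river: ρ → (-39,36,33)
closes: descent 0, river 14
min |a| on river = 3

3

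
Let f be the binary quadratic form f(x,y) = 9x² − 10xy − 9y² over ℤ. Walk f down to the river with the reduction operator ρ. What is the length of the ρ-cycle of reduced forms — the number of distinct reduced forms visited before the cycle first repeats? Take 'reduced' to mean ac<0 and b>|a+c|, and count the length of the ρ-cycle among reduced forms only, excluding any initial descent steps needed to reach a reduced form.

D = 424, ⌊√D⌋ = 20
descent: ρ → (-9,10,9)  [lands on river]
river: ρ → (9,8,-10)
river: ρ → (-10,12,7)
river: ρ → (7,16,-6)
river: ρ → (-6,20,1)
river: ρ → (1,20,-6)
river: ρ → (-6,16,7)
river: ρ → (7,12,-10)
river: ρ → (-10,8,9)
river: ρ → (9,10,-9)
river: ρ → (-9,8,10)
river: ρ → (10,12,-7)
river: ρ → (-7,16,6)
river: ρ → (6,20,-1)
river: ρ → (-1,20,6)
river: ρ → (6,16,-7)
river: ρ → (-7,12,10)
river: ρ → (10,8,-9)
ρ-cycle length = 18 (tail of 1 descent step not counted)

18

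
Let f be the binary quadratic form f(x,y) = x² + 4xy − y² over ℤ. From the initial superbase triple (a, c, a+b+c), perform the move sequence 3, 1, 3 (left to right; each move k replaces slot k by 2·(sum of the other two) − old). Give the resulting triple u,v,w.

start (1,-1,4) = (f(1,0),f(0,1),f(1,1))
replace slot 3: 2·(1+(-1)) − 4 = -4 → (1,-1,-4)
replace slot 1: 2·((-1)+(-4)) − 1 = -11 → (-11,-1,-4)
replace slot 3: 2·((-11)+(-1)) − (-4) = -20 → (-11,-1,-20)

-11,-1,-20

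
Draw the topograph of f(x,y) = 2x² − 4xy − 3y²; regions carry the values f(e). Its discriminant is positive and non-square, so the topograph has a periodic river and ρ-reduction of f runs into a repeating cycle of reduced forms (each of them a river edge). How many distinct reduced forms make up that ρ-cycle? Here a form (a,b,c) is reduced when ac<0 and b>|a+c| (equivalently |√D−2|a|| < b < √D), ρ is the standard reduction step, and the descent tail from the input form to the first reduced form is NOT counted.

D = 40, ⌊√D⌋ = 6
descent: ρ → (-3,4,2)  [lands on river]
river: ρ → (2,4,-3)
river: ρ → (-3,2,3)
river: ρ → (3,4,-2)
river: ρ → (-2,4,3)
river: ρ → (3,2,-3)
ρ-cycle length = 6 (tail of 1 descent step not counted)

6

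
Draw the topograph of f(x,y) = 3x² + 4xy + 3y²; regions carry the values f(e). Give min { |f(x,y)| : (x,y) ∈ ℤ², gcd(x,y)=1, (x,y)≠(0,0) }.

translate: b→-2 (≡4 mod 6), so (3,4,3)→(3,-2,2)
flip: (3,-2,2)→(2,2,3)
reduced (well bottom): (2,2,3) with a≤c, −a<b≤a
well minimum = a = 2

2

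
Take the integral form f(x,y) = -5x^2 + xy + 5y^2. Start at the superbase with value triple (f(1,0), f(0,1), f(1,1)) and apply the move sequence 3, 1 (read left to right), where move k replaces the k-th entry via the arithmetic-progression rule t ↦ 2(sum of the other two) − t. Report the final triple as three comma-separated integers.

start (-5,5,1) = (f(1,0),f(0,1),f(1,1))
replace slot 3: 2·((-5)+5) − 1 = -1 → (-5,5,-1)
replace slot 1: 2·(5+(-1)) − (-5) = 13 → (13,5,-1)

13,5,-1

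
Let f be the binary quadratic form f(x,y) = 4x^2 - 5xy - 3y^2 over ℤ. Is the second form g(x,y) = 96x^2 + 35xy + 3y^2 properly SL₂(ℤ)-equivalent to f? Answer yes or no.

D₁ = 73, D₂ = 73
river cycle of f (length 18): (-3, 5, 4), (4, 3, -4), (-4, 5, 3), (3, 7, -2), (-2, 5, 6), (6, 7, -1), (-1, 7, 6), (6, 5, -2), (-2, 7, 3), (3, 5, -4), … (8 more)
river cycle of g (length 18): (3, 7, -2), (-2, 5, 6), (6, 7, -1), (-1, 7, 6), (6, 5, -2), (-2, 7, 3), (3, 5, -4), (-4, 3, 4), (4, 5, -3), (-3, 7, 2), … (8 more)
cycles coincide ⇒ equivalent

yes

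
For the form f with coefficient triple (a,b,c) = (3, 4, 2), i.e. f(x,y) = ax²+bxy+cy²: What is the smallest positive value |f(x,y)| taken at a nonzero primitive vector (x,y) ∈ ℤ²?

translate: b→-2 (≡4 mod 6), so (3,4,2)→(3,-2,1)
flip: (3,-2,1)→(1,2,3)
translate: b→0 (≡2 mod 2), so (1,2,3)→(1,0,2)
reduced (well bottom): (1,0,2) with a≤c, −a<b≤a
well minimum = a = 1

1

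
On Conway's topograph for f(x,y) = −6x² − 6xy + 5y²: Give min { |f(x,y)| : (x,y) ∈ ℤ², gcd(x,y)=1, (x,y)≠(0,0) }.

descent: ρ → (5,6,-6)  [lands on river]
river: ρ → (-6,6,5)
river: ρ → (5,4,-7)
river: ρ → (-7,10,2)
river: ρ → (2,10,-7)
river: ρ → (-7,4,5)
closes: descent 1, river 6
min |a| on river = 2

2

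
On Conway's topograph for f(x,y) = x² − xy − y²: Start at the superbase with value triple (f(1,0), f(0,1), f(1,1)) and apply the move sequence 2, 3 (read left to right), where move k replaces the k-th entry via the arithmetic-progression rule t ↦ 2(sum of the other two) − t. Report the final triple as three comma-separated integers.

start (1,-1,-1) = (f(1,0),f(0,1),f(1,1))
replace slot 2: 2·(1+(-1)) − (-1) = 1 → (1,1,-1)
replace slot 3: 2·(1+1) − (-1) = 5 → (1,1,5)

1,1,5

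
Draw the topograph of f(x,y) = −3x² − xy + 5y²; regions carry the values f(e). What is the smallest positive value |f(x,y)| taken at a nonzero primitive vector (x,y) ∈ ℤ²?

descent: ρ → (5,1,-3)
descent: ρ → (-3,5,3)  [lands on river]
river: ρ → (3,7,-1)
river: ρ → (-1,7,3)
river: ρ → (3,5,-3)
river: ρ → (-3,7,1)
river: ρ → (1,7,-3)
closes: descent 2, river 6
min |a| on river = 1

1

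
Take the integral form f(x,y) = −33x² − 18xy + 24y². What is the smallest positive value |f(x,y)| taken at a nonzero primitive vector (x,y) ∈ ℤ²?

descent: ρ → (24,18,-33)  [lands on river]
river: ρ → (-33,48,9)
river: ρ → (9,42,-48)
river: ρ → (-48,54,3)
river: ρ → (3,54,-48)
river: ρ → (-48,42,9)
river: ρ → (9,48,-33)
river: ρ → (-33,18,24)
river: ρ → (24,30,-27)
river: ρ → (-27,24,27)
river: ρ → (27,30,-24)
river: ρ → (-24,18,33)
river: ρ → (33,48,-9)
river: ρ → (-9,42,48)
river: ρ → (48,54,-3)
river: ρ → (-3,54,48)
river: ρ → (48,42,-9)
river: ρ → (-9,48,33)
river: ρ → (33,18,-24)
river: ρ → (-24,30,27)
river: ρ → (27,24,-27)
river: ρ → (-27,30,24)
closes: descent 1, river 22
min |a| on river = 3

3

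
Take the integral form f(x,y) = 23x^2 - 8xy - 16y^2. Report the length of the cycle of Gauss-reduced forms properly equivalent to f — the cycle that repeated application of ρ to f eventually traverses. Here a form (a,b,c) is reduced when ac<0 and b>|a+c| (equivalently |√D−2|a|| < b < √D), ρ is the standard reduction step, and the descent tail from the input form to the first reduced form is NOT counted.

D = 1536, ⌊√D⌋ = 39
descent: ρ → (-16,8,23)  [lands on river]
river: ρ → (23,38,-1)
river: ρ → (-1,38,23)
river: ρ → (23,8,-16)
river: ρ → (-16,24,15)
river: ρ → (15,36,-4)
river: ρ → (-4,36,15)
river: ρ → (15,24,-16)
ρ-cycle length = 8 (tail of 1 descent step not counted)

8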